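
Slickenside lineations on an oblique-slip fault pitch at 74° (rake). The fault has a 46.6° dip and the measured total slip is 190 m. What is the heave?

125 m

dip-slip = net slip × sin(rake) = 190 m × sin(74°) = 182.6 m
heave = dip-slip × cos(dip) = 182.6 × cos(46.6°) = 125 m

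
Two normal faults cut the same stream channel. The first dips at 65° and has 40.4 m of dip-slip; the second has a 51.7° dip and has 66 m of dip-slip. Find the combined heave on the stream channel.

heave_A = 40.4 × cos(65°) = 17.07 m
heave_B = 66 × cos(51.7°) = 40.91 m
total = 17.07 + 40.91 = 58 m

58 m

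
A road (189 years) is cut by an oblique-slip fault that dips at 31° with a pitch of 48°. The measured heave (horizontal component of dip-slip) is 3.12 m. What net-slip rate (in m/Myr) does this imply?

25900 m/Myr

dip-slip = heave / cos(dip) = 3.12 / cos(31°) = 3.640 m
net slip = dip-slip / sin(rake) = 3.640 / sin(48°) = 4.898 m
rate = 4.898 m / 189 years = 0.0259 m/yr = 25900 m/Myr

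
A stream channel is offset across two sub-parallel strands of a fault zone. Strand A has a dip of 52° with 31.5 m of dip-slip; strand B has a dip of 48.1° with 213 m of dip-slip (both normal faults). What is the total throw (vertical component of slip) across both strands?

183 m

throw_A = 31.5 × sin(52°) = 24.82 m
throw_B = 213 × sin(48.1°) = 158.5 m
total = 24.82 + 158.5 = 183 m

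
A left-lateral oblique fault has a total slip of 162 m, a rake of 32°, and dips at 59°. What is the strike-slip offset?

137 m

strike-slip = net slip × cos(rake) = 162 m × cos(32°) = 137 m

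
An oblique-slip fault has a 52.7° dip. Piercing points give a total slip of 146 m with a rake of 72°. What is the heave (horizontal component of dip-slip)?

dip-slip = net slip × sin(rake) = 146 m × sin(72°) = 138.9 m
heave = dip-slip × cos(dip) = 138.9 × cos(52.7°) = 84.1 m

84.1 m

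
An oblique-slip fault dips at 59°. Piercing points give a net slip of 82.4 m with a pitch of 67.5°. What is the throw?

65.3 m

dip-slip = net slip × sin(rake) = 82.4 m × sin(67.5°) = 76.13 m
throw = dip-slip × sin(dip) = 76.13 × sin(59°) = 65.3 m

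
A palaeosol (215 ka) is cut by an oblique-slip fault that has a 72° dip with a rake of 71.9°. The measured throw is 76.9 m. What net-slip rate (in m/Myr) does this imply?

396 m/Myr

dip-slip = throw / sin(dip) = 76.9 / sin(72°) = 80.86 m
net slip = dip-slip / sin(rake) = 80.86 / sin(71.9°) = 85.07 m
rate = 85.07 m / 215 ka = 0.000396 m/yr = 396 m/Myr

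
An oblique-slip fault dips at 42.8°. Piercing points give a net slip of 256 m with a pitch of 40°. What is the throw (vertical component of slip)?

112 m

dip-slip = net slip × sin(rake) = 256 m × sin(40°) = 164.6 m
throw = dip-slip × sin(dip) = 164.6 × sin(42.8°) = 112 m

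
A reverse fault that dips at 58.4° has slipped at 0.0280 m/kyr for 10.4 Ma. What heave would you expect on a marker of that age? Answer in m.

153 m

dip-slip = rate × time = 0.0280 m/kyr × 10.4 Ma = 291.2 m
heave = dip-slip × cos(dip) = 291.2 × cos(58.4°) = 153 m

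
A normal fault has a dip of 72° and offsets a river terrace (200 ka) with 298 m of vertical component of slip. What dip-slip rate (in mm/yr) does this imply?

dip-slip = throw / sin(dip) = 298 m / sin(72°) = 313.3 m
rate = 313.3 m / 200 ka = 0.00157 m/yr = 1.57 mm/yr

1.57 mm/yr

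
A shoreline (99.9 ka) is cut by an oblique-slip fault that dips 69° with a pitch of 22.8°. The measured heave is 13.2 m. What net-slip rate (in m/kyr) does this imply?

0.951 m/kyr

dip-slip = heave / cos(dip) = 13.2 / cos(69°) = 36.83 m
net slip = dip-slip / sin(rake) = 36.83 / sin(22.8°) = 95.05 m
rate = 95.05 m / 99.9 ka = 0.000951 m/yr = 0.951 m/kyr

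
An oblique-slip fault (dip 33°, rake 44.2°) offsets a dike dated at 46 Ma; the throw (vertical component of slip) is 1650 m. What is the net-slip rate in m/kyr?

dip-slip = throw / sin(dip) = 1650 / sin(33°) = 3030 m
net slip = dip-slip / sin(rake) = 3030 / sin(44.2°) = 4345 m
rate = 4345 m / 46 Ma = 0.0000945 m/yr = 0.0945 m/kyr

0.0945 m/kyr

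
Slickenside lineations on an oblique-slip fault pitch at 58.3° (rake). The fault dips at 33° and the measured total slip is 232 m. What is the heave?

dip-slip = net slip × sin(rake) = 232 m × sin(58.3°) = 197.4 m
heave = dip-slip × cos(dip) = 197.4 × cos(33°) = 166 m

166 m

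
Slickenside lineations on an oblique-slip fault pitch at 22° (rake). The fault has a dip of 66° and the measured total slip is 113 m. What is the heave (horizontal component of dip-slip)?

17.2 m

dip-slip = net slip × sin(rake) = 113 m × sin(22°) = 42.33 m
heave = dip-slip × cos(dip) = 42.33 × cos(66°) = 17.2 m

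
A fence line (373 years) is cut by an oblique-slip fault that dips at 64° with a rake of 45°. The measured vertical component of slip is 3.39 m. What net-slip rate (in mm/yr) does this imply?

dip-slip = throw / sin(dip) = 3.39 / sin(64°) = 3.772 m
net slip = dip-slip / sin(rake) = 3.772 / sin(45°) = 5.334 m
rate = 5.334 m / 373 years = 0.0143 m/yr = 14.3 mm/yr

14.3 mm/yr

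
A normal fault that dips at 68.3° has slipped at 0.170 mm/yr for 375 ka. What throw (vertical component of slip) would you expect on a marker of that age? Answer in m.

dip-slip = rate × time = 0.170 mm/yr × 375 ka = 63.75 m
throw = dip-slip × sin(dip) = 63.75 × sin(68.3°) = 59.2 m

59.2 m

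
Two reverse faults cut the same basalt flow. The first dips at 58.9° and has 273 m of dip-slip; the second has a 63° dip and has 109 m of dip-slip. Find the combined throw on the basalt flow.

331 m

throw_A = 273 × sin(58.9°) = 233.8 m
throw_B = 109 × sin(63°) = 97.12 m
total = 233.8 + 97.12 = 331 m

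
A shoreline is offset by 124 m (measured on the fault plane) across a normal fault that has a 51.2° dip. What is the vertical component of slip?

96.6 m

throw = dip-slip × sin(dip) = 124 m × sin(51.2°) = 96.6 m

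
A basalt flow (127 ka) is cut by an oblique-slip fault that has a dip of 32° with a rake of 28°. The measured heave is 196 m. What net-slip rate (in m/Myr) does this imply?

dip-slip = heave / cos(dip) = 196 / cos(32°) = 231.1 m
net slip = dip-slip / sin(rake) = 231.1 / sin(28°) = 492.3 m
rate = 492.3 m / 127 ka = 0.00388 m/yr = 3880 m/Myr

3880 m/Myr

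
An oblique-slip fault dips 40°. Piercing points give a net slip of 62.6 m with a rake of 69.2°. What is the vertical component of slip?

dip-slip = net slip × sin(rake) = 62.6 m × sin(69.2°) = 58.52 m
throw = dip-slip × sin(dip) = 58.52 × sin(40°) = 37.6 m

37.6 m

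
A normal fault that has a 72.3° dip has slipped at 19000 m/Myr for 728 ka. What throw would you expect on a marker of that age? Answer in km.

13.2 km

dip-slip = rate × time = 19000 m/Myr × 728 ka = 13830 m
throw = dip-slip × sin(dip) = 13830 × sin(72.3°) = 13200 m = 13.2 km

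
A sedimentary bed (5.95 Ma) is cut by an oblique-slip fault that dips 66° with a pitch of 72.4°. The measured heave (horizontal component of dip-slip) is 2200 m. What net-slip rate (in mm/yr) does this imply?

0.954 mm/yr

dip-slip = heave / cos(dip) = 2200 / cos(66°) = 5409 m
net slip = dip-slip / sin(rake) = 5409 / sin(72.4°) = 5675 m
rate = 5675 m / 5.95 Ma = 0.000954 m/yr = 0.954 mm/yr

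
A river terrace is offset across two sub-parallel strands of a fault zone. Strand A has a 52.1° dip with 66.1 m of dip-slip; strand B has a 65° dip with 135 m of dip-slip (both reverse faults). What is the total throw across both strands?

175 m

throw_A = 66.1 × sin(52.1°) = 52.16 m
throw_B = 135 × sin(65°) = 122.4 m
total = 52.16 + 122.4 = 175 m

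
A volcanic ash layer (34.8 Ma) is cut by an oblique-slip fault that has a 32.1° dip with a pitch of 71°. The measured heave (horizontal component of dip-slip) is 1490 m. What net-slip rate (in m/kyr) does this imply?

0.0535 m/kyr

dip-slip = heave / cos(dip) = 1490 / cos(32.1°) = 1759 m
net slip = dip-slip / sin(rake) = 1759 / sin(71°) = 1860 m
rate = 1860 m / 34.8 Ma = 0.0000535 m/yr = 0.0535 m/kyr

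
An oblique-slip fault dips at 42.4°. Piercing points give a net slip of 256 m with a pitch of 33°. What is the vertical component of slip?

dip-slip = net slip × sin(rake) = 256 m × sin(33°) = 139.4 m
throw = dip-slip × sin(dip) = 139.4 × sin(42.4°) = 94 m

94 m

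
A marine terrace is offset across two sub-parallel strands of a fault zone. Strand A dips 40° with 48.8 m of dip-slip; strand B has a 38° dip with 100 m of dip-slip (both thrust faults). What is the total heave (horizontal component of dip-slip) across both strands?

116 m

heave_A = 48.8 × cos(40°) = 37.38 m
heave_B = 100 × cos(38°) = 78.80 m
total = 37.38 + 78.80 = 116 m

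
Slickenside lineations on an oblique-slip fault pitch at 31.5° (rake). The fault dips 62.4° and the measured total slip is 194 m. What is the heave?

dip-slip = net slip × sin(rake) = 194 m × sin(31.5°) = 101.4 m
heave = dip-slip × cos(dip) = 101.4 × cos(62.4°) = 47 m

47 m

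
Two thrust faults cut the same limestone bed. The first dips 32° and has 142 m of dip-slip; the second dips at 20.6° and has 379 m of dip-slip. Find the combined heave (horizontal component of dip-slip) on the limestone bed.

475 m

heave_A = 142 × cos(32°) = 120.4 m
heave_B = 379 × cos(20.6°) = 354.8 m
total = 120.4 + 354.8 = 475 m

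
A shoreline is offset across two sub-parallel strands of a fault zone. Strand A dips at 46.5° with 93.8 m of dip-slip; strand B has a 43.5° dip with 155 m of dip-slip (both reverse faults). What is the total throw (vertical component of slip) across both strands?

175 m

throw_A = 93.8 × sin(46.5°) = 68.04 m
throw_B = 155 × sin(43.5°) = 106.7 m
total = 68.04 + 106.7 = 175 m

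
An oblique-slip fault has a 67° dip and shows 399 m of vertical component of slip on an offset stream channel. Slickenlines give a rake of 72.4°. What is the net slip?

455 m

dip-slip = throw / sin(dip) = 399 / sin(67°) = 433.5 m
net slip = dip-slip / sin(rake) = 433.5 / sin(72.4°) = 455 m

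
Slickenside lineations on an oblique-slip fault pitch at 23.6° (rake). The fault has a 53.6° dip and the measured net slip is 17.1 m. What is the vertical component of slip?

5.51 m

dip-slip = net slip × sin(rake) = 17.1 m × sin(23.6°) = 6.846 m
throw = dip-slip × sin(dip) = 6.846 × sin(53.6°) = 5.51 m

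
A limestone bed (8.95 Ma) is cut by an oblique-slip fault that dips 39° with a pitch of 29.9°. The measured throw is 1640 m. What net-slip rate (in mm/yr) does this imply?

0.584 mm/yr

dip-slip = throw / sin(dip) = 1640 / sin(39°) = 2606 m
net slip = dip-slip / sin(rake) = 2606 / sin(29.9°) = 5228 m
rate = 5228 m / 8.95 Ma = 0.000584 m/yr = 0.584 mm/yr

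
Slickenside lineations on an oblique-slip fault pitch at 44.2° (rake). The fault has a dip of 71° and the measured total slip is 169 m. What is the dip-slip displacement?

118 m

dip-slip = net slip × sin(rake) = 169 m × sin(44.2°) = 118 m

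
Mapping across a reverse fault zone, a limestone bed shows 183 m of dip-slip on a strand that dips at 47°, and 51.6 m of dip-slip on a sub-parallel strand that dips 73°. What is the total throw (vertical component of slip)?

throw_A = 183 × sin(47°) = 133.8 m
throw_B = 51.6 × sin(73°) = 49.35 m
total = 133.8 + 49.35 = 183 m

183 m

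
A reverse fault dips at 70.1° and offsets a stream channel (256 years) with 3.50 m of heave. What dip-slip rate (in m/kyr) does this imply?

dip-slip = heave / cos(dip) = 3.50 m / cos(70.1°) = 10.28 m
rate = 10.28 m / 256 years = 0.0402 m/yr = 40.2 m/kyr

40.2 m/kyr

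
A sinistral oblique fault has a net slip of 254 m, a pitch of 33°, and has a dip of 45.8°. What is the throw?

dip-slip = net slip × sin(rake) = 254 m × sin(33°) = 138.3 m
throw = dip-slip × sin(dip) = 138.3 × sin(45.8°) = 99.2 m

99.2 m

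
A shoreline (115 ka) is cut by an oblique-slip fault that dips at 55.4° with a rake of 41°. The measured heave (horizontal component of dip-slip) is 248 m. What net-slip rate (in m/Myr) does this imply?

dip-slip = heave / cos(dip) = 248 / cos(55.4°) = 436.7 m
net slip = dip-slip / sin(rake) = 436.7 / sin(41°) = 665.7 m
rate = 665.7 m / 115 ka = 0.00579 m/yr = 5790 m/Myr

5790 m/Myr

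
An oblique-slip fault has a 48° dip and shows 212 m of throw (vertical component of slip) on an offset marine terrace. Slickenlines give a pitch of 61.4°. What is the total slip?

325 m

dip-slip = throw / sin(dip) = 212 / sin(48°) = 285.3 m
net slip = dip-slip / sin(rake) = 285.3 / sin(61.4°) = 325 m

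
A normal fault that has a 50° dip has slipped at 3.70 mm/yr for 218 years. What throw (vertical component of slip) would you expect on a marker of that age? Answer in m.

dip-slip = rate × time = 3.70 mm/yr × 218 years = 0.8066 m
throw = dip-slip × sin(dip) = 0.8066 × sin(50°) = 0.618 m

0.618 m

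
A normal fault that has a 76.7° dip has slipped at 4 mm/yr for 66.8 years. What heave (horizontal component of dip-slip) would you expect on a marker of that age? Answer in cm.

6.15 cm

dip-slip = rate × time = 4 mm/yr × 66.8 years = 0.2672 m
heave = dip-slip × cos(dip) = 0.2672 × cos(76.7°) = 0.0615 m = 6.15 cm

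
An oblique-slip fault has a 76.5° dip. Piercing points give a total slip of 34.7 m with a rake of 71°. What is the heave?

dip-slip = net slip × sin(rake) = 34.7 m × sin(71°) = 32.81 m
heave = dip-slip × cos(dip) = 32.81 × cos(76.5°) = 7.66 m

7.66 m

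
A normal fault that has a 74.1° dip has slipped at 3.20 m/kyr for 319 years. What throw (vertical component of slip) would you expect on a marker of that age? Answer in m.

dip-slip = rate × time = 3.20 m/kyr × 319 years = 1.021 m
throw = dip-slip × sin(dip) = 1.021 × sin(74.1°) = 0.982 m

0.982 m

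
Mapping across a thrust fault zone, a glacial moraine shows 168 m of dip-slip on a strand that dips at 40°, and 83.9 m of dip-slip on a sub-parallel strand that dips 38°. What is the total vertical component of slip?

160 m

throw_A = 168 × sin(40°) = 108 m
throw_B = 83.9 × sin(38°) = 51.65 m
total = 108 + 51.65 = 160 m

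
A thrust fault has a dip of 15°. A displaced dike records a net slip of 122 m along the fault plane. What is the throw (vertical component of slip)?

throw = dip-slip × sin(dip) = 122 m × sin(15°) = 31.6 m

31.6 m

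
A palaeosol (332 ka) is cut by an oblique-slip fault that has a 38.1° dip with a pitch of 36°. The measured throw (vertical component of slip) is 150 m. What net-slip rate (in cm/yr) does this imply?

dip-slip = throw / sin(dip) = 150 / sin(38.1°) = 243.1 m
net slip = dip-slip / sin(rake) = 243.1 / sin(36°) = 413.6 m
rate = 413.6 m / 332 ka = 0.00125 m/yr = 0.125 cm/yr

0.125 cm/yr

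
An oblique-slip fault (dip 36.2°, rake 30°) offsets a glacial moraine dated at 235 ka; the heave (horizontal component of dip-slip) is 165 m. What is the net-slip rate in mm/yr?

dip-slip = heave / cos(dip) = 165 / cos(36.2°) = 204.5 m
net slip = dip-slip / sin(rake) = 204.5 / sin(30°) = 408.9 m
rate = 408.9 m / 235 ka = 0.00174 m/yr = 1.74 mm/yr

1.74 mm/yr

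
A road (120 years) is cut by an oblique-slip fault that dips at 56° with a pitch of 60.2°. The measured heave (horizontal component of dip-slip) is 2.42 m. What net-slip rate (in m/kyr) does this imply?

dip-slip = heave / cos(dip) = 2.42 / cos(56°) = 4.328 m
net slip = dip-slip / sin(rake) = 4.328 / sin(60.2°) = 4.987 m
rate = 4.987 m / 120 years = 0.0416 m/yr = 41.6 m/kyr

41.6 m/kyr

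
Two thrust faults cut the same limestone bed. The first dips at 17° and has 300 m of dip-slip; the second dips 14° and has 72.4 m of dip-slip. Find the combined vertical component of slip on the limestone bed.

throw_A = 300 × sin(17°) = 87.71 m
throw_B = 72.4 × sin(14°) = 17.52 m
total = 87.71 + 17.52 = 105 m

105 m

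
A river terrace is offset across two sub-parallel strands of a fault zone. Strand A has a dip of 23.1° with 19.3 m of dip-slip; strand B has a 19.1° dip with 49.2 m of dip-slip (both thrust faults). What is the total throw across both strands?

throw_A = 19.3 × sin(23.1°) = 7.572 m
throw_B = 49.2 × sin(19.1°) = 16.10 m
total = 7.572 + 16.10 = 23.7 m

23.7 m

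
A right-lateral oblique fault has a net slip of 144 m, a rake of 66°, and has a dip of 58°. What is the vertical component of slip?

112 m

dip-slip = net slip × sin(rake) = 144 m × sin(66°) = 131.6 m
throw = dip-slip × sin(dip) = 131.6 × sin(58°) = 112 m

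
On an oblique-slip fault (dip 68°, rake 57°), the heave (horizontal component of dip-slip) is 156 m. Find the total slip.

dip-slip = heave / cos(dip) = 156 / cos(68°) = 416.4 m
net slip = dip-slip / sin(rake) = 416.4 / sin(57°) = 497 m

497 m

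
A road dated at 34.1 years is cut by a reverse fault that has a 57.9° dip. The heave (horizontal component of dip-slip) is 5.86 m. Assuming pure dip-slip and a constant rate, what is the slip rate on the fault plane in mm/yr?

323 mm/yr

dip-slip = heave / cos(dip) = 5.86 m / cos(57.9°) = 11.03 m
rate = 11.03 m / 34.1 years = 0.323 m/yr = 323 mm/yr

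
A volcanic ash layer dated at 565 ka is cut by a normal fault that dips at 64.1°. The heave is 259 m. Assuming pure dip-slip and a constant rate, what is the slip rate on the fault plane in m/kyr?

1.05 m/kyr

dip-slip = heave / cos(dip) = 259 m / cos(64.1°) = 592.9 m
rate = 592.9 m / 565 ka = 0.00105 m/yr = 1.05 m/kyr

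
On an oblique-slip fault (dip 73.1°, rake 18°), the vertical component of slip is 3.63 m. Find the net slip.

12.3 m

dip-slip = throw / sin(dip) = 3.63 / sin(73.1°) = 3.794 m
net slip = dip-slip / sin(rake) = 3.794 / sin(18°) = 12.3 m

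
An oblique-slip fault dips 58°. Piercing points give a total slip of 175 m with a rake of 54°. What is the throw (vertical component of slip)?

120 m

dip-slip = net slip × sin(rake) = 175 m × sin(54°) = 141.6 m
throw = dip-slip × sin(dip) = 141.6 × sin(58°) = 120 m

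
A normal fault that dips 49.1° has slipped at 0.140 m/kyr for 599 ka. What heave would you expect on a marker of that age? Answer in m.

54.9 m

dip-slip = rate × time = 0.140 m/kyr × 599 ka = 83.86 m
heave = dip-slip × cos(dip) = 83.86 × cos(49.1°) = 54.9 m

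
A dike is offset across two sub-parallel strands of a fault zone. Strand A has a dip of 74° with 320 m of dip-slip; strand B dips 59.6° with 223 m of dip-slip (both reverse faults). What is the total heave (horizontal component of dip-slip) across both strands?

heave_A = 320 × cos(74°) = 88.20 m
heave_B = 223 × cos(59.6°) = 112.8 m
total = 88.20 + 112.8 = 201 m

201 m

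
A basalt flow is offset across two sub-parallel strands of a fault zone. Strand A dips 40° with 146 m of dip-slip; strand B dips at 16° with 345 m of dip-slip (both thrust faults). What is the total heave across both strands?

heave_A = 146 × cos(40°) = 111.8 m
heave_B = 345 × cos(16°) = 331.6 m
total = 111.8 + 331.6 = 443 m

443 m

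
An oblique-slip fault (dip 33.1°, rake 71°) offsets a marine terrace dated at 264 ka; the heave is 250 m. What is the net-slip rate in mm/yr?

dip-slip = heave / cos(dip) = 250 / cos(33.1°) = 298.4 m
net slip = dip-slip / sin(rake) = 298.4 / sin(71°) = 315.6 m
rate = 315.6 m / 264 ka = 0.00120 m/yr = 1.20 mm/yr

1.20 mm/yr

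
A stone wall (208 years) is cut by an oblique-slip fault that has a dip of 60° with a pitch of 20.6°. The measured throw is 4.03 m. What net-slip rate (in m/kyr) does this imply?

63.6 m/kyr

dip-slip = throw / sin(dip) = 4.03 / sin(60°) = 4.653 m
net slip = dip-slip / sin(rake) = 4.653 / sin(20.6°) = 13.23 m
rate = 13.23 m / 208 years = 0.0636 m/yr = 63.6 m/kyr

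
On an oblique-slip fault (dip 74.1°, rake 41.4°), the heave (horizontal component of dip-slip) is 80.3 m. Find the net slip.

dip-slip = heave / cos(dip) = 80.3 / cos(74.1°) = 293.1 m
net slip = dip-slip / sin(rake) = 293.1 / sin(41.4°) = 443 m

443 m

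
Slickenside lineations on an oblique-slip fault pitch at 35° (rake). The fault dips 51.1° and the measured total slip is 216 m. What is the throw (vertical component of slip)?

96.4 m

dip-slip = net slip × sin(rake) = 216 m × sin(35°) = 123.9 m
throw = dip-slip × sin(dip) = 123.9 × sin(51.1°) = 96.4 m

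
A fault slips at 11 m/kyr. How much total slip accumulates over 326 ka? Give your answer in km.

slip = rate × time = 11 m/kyr × 326 ka = 3590 m = 3.59 km

3.59 km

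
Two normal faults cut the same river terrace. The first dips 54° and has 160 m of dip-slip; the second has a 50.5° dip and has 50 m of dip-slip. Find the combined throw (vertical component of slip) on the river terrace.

168 m

throw_A = 160 × sin(54°) = 129.4 m
throw_B = 50 × sin(50.5°) = 38.58 m
total = 129.4 + 38.58 = 168 m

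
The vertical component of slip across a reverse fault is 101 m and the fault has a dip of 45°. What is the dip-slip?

143 m

dip-slip = throw / sin(dip) = 101 / sin(45°) = 143 m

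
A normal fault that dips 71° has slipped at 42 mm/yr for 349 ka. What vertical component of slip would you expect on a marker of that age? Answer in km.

dip-slip = rate × time = 42 mm/yr × 349 ka = 14660 m
throw = dip-slip × sin(dip) = 14660 × sin(71°) = 13900 m = 13.9 km

13.9 km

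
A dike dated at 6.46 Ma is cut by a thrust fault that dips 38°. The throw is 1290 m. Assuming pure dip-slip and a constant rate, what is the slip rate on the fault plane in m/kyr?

0.324 m/kyr

dip-slip = throw / sin(dip) = 1290 m / sin(38°) = 2095 m
rate = 2095 m / 6.46 Ma = 0.000324 m/yr = 0.324 m/kyr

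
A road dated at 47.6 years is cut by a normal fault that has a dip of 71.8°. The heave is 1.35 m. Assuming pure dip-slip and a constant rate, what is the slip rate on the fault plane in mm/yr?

90.8 mm/yr

dip-slip = heave / cos(dip) = 1.35 m / cos(71.8°) = 4.322 m
rate = 4.322 m / 47.6 years = 0.0908 m/yr = 90.8 mm/yr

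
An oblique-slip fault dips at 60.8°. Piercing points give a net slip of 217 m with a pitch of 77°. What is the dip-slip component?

dip-slip = net slip × sin(rake) = 217 m × sin(77°) = 211 m

211 m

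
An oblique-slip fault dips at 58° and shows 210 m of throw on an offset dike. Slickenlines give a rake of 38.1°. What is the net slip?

401 m

dip-slip = throw / sin(dip) = 210 / sin(58°) = 247.6 m
net slip = dip-slip / sin(rake) = 247.6 / sin(38.1°) = 401 m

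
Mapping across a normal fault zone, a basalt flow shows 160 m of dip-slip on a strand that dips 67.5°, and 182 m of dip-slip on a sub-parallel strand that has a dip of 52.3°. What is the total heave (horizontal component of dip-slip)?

173 m

heave_A = 160 × cos(67.5°) = 61.23 m
heave_B = 182 × cos(52.3°) = 111.3 m
total = 61.23 + 111.3 = 173 m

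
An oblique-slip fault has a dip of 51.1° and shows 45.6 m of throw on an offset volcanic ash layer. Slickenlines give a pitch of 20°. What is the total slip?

dip-slip = throw / sin(dip) = 45.6 / sin(51.1°) = 58.59 m
net slip = dip-slip / sin(rake) = 58.59 / sin(20°) = 171 m

171 m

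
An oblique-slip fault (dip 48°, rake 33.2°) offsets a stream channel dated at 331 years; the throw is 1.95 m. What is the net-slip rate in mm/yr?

14.5 mm/yr

dip-slip = throw / sin(dip) = 1.95 / sin(48°) = 2.624 m
net slip = dip-slip / sin(rake) = 2.624 / sin(33.2°) = 4.792 m
rate = 4.792 m / 331 years = 0.0145 m/yr = 14.5 mm/yr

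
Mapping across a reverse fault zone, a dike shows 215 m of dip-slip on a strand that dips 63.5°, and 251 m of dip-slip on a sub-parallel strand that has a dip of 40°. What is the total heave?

288 m

heave_A = 215 × cos(63.5°) = 95.93 m
heave_B = 251 × cos(40°) = 192.3 m
total = 95.93 + 192.3 = 288 m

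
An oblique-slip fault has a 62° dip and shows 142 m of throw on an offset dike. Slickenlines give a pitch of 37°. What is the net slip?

267 m

dip-slip = throw / sin(dip) = 142 / sin(62°) = 160.8 m
net slip = dip-slip / sin(rake) = 160.8 / sin(37°) = 267 m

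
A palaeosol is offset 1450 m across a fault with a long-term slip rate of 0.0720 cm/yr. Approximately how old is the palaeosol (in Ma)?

age = offset / rate = 1450 m / (0.0720 cm/yr) = 2.01e+06 yr = 2.01 Ma

2.01 Ma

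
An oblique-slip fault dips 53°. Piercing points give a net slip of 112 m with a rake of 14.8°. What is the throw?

22.8 m

dip-slip = net slip × sin(rake) = 112 m × sin(14.8°) = 28.61 m
throw = dip-slip × sin(dip) = 28.61 × sin(53°) = 22.8 m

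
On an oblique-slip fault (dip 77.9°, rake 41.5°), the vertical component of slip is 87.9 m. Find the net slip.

dip-slip = throw / sin(dip) = 87.9 / sin(77.9°) = 89.90 m
net slip = dip-slip / sin(rake) = 89.90 / sin(41.5°) = 136 m

136 m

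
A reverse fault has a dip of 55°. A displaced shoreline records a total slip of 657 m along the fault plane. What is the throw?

throw = dip-slip × sin(dip) = 657 m × sin(55°) = 538 m

538 m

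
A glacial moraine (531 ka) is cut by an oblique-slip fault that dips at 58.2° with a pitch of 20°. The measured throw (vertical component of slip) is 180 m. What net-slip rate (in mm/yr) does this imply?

1.17 mm/yr

dip-slip = throw / sin(dip) = 180 / sin(58.2°) = 211.8 m
net slip = dip-slip / sin(rake) = 211.8 / sin(20°) = 619.2 m
rate = 619.2 m / 531 ka = 0.00117 m/yr = 1.17 mm/yr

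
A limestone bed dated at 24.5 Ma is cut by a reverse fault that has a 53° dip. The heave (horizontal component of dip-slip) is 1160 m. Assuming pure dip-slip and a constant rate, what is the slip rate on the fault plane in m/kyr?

0.0787 m/kyr

dip-slip = heave / cos(dip) = 1160 m / cos(53°) = 1928 m
rate = 1928 m / 24.5 Ma = 0.0000787 m/yr = 0.0787 m/kyr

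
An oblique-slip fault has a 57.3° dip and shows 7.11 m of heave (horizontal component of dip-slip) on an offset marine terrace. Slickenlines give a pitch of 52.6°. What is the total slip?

16.6 m

dip-slip = heave / cos(dip) = 7.11 / cos(57.3°) = 13.16 m
net slip = dip-slip / sin(rake) = 13.16 / sin(52.6°) = 16.6 m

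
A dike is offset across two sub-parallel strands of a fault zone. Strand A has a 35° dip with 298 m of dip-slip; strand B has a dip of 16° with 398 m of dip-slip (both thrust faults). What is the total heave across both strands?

627 m

heave_A = 298 × cos(35°) = 244.1 m
heave_B = 398 × cos(16°) = 382.6 m
total = 244.1 + 382.6 = 627 m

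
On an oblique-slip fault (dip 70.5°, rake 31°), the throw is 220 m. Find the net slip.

dip-slip = throw / sin(dip) = 220 / sin(70.5°) = 233.4 m
net slip = dip-slip / sin(rake) = 233.4 / sin(31°) = 453 m

453 m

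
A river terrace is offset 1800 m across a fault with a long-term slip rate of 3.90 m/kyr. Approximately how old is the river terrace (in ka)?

age = offset / rate = 1800 m / (3.90 m/kyr) = 462000 yr = 462 ka

462 ka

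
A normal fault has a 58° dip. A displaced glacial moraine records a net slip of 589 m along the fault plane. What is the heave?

312 m

heave = dip-slip × cos(dip) = 589 m × cos(58°) = 312 m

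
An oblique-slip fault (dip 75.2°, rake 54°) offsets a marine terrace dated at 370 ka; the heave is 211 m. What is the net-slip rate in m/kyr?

2.76 m/kyr

dip-slip = heave / cos(dip) = 211 / cos(75.2°) = 826 m
net slip = dip-slip / sin(rake) = 826 / sin(54°) = 1021 m
rate = 1021 m / 370 ka = 0.00276 m/yr = 2.76 m/kyr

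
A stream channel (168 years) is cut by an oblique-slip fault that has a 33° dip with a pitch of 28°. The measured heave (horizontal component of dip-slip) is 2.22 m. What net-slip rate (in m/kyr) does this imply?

33.6 m/kyr

dip-slip = heave / cos(dip) = 2.22 / cos(33°) = 2.647 m
net slip = dip-slip / sin(rake) = 2.647 / sin(28°) = 5.638 m
rate = 5.638 m / 168 years = 0.0336 m/yr = 33.6 m/kyr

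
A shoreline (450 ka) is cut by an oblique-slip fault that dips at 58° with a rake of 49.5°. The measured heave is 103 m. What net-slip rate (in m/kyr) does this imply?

0.568 m/kyr

dip-slip = heave / cos(dip) = 103 / cos(58°) = 194.4 m
net slip = dip-slip / sin(rake) = 194.4 / sin(49.5°) = 255.6 m
rate = 255.6 m / 450 ka = 0.000568 m/yr = 0.568 m/kyr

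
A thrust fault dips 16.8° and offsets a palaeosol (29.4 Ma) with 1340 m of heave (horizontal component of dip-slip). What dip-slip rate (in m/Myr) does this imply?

dip-slip = heave / cos(dip) = 1340 m / cos(16.8°) = 1400 m
rate = 1400 m / 29.4 Ma = 0.0000476 m/yr = 47.6 m/Myr

47.6 m/Myr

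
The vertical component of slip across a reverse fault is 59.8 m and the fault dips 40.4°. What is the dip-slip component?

92.3 m

dip-slip = throw / sin(dip) = 59.8 / sin(40.4°) = 92.3 m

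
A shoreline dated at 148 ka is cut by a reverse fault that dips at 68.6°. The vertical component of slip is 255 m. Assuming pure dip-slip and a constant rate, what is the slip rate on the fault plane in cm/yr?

0.185 cm/yr

dip-slip = throw / sin(dip) = 255 m / sin(68.6°) = 273.9 m
rate = 273.9 m / 148 ka = 0.00185 m/yr = 0.185 cm/yr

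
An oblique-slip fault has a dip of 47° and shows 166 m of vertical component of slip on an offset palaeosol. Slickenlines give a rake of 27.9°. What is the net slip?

dip-slip = throw / sin(dip) = 166 / sin(47°) = 227 m
net slip = dip-slip / sin(rake) = 227 / sin(27.9°) = 485 m

485 m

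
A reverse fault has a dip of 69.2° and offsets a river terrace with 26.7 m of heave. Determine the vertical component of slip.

throw = heave × tan(dip) = 26.7 × tan(69.2°) = 70.3 m

70.3 m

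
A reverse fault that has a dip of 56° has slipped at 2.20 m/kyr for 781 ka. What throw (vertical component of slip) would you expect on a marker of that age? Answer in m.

1420 m

dip-slip = rate × time = 2.20 m/kyr × 781 ka = 1718 m
throw = dip-slip × sin(dip) = 1718 × sin(56°) = 1420 m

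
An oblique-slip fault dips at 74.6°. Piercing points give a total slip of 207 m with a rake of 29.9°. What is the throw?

99.5 m

dip-slip = net slip × sin(rake) = 207 m × sin(29.9°) = 103.2 m
throw = dip-slip × sin(dip) = 103.2 × sin(74.6°) = 99.5 m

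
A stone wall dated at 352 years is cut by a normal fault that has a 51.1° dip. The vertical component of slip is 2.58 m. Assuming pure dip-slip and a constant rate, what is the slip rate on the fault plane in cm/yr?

dip-slip = throw / sin(dip) = 2.58 m / sin(51.1°) = 3.315 m
rate = 3.315 m / 352 years = 0.00942 m/yr = 0.942 cm/yr

0.942 cm/yr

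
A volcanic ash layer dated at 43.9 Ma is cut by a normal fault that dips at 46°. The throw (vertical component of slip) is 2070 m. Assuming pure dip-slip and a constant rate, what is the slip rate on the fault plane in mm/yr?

0.0655 mm/yr

dip-slip = throw / sin(dip) = 2070 m / sin(46°) = 2878 m
rate = 2878 m / 43.9 Ma = 0.0000655 m/yr = 0.0655 mm/yr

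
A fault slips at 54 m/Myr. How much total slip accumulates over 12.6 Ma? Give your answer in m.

680 m

slip = rate × time = 54 m/Myr × 12.6 Ma = 680 m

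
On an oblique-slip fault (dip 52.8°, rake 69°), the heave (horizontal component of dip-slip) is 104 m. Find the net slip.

184 m

dip-slip = heave / cos(dip) = 104 / cos(52.8°) = 172 m
net slip = dip-slip / sin(rake) = 172 / sin(69°) = 184 m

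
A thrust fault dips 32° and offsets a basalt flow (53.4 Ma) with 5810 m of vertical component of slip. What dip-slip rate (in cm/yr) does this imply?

0.0205 cm/yr

dip-slip = throw / sin(dip) = 5810 m / sin(32°) = 10960 m
rate = 10960 m / 53.4 Ma = 0.000205 m/yr = 0.0205 cm/yr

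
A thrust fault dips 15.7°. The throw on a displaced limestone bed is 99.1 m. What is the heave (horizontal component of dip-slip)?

heave = throw / tan(dip) = 99.1 / tan(15.7°) = 353 m

353 m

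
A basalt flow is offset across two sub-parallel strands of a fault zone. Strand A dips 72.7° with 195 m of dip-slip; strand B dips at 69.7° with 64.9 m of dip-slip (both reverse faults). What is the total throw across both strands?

247 m

throw_A = 195 × sin(72.7°) = 186.2 m
throw_B = 64.9 × sin(69.7°) = 60.87 m
total = 186.2 + 60.87 = 247 m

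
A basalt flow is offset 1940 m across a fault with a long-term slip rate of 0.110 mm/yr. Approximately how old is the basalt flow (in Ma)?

17.6 Ma

age = offset / rate = 1940 m / (0.110 mm/yr) = 1.76e+07 yr = 17.6 Ma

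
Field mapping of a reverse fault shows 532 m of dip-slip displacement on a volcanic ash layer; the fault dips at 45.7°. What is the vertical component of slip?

throw = dip-slip × sin(dip) = 532 m × sin(45.7°) = 381 m

381 m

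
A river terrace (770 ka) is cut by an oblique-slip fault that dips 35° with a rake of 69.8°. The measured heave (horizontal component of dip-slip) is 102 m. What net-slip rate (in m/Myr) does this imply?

dip-slip = heave / cos(dip) = 102 / cos(35°) = 124.5 m
net slip = dip-slip / sin(rake) = 124.5 / sin(69.8°) = 132.7 m
rate = 132.7 m / 770 ka = 0.000172 m/yr = 172 m/Myr

172 m/Myr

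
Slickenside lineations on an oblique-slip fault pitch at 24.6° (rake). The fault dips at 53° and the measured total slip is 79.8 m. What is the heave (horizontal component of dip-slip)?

20 m

dip-slip = net slip × sin(rake) = 79.8 m × sin(24.6°) = 33.22 m
heave = dip-slip × cos(dip) = 33.22 × cos(53°) = 20 m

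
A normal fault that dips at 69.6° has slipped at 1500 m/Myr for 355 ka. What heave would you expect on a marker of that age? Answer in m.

186 m

dip-slip = rate × time = 1500 m/Myr × 355 ka = 532.5 m
heave = dip-slip × cos(dip) = 532.5 × cos(69.6°) = 186 m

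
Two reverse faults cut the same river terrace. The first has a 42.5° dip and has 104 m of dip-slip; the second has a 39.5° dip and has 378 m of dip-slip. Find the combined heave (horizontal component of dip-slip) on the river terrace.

heave_A = 104 × cos(42.5°) = 76.68 m
heave_B = 378 × cos(39.5°) = 291.7 m
total = 76.68 + 291.7 = 368 m

368 m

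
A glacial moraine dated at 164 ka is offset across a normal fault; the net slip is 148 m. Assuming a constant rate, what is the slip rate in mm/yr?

0.902 mm/yr

rate = 148 m / 164 ka = 0.000902 m/yr = 0.902 mm/yr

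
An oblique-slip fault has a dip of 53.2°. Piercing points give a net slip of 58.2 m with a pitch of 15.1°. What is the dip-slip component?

dip-slip = net slip × sin(rake) = 58.2 m × sin(15.1°) = 15.2 m

15.2 m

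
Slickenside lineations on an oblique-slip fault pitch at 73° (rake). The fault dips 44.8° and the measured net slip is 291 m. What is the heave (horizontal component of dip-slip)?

197 m

dip-slip = net slip × sin(rake) = 291 m × sin(73°) = 278.3 m
heave = dip-slip × cos(dip) = 278.3 × cos(44.8°) = 197 m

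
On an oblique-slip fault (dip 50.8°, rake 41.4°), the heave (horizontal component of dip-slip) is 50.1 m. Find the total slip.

120 m

dip-slip = heave / cos(dip) = 50.1 / cos(50.8°) = 79.27 m
net slip = dip-slip / sin(rake) = 79.27 / sin(41.4°) = 120 m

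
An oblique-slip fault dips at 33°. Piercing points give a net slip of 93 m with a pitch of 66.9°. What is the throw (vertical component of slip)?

46.6 m

dip-slip = net slip × sin(rake) = 93 m × sin(66.9°) = 85.54 m
throw = dip-slip × sin(dip) = 85.54 × sin(33°) = 46.6 m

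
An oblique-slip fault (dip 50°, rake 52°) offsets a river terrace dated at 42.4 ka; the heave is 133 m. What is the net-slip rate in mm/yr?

dip-slip = heave / cos(dip) = 133 / cos(50°) = 206.9 m
net slip = dip-slip / sin(rake) = 206.9 / sin(52°) = 262.6 m
rate = 262.6 m / 42.4 ka = 0.00619 m/yr = 6.19 mm/yr

6.19 mm/yr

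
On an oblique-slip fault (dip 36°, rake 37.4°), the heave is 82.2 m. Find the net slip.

167 m

dip-slip = heave / cos(dip) = 82.2 / cos(36°) = 101.6 m
net slip = dip-slip / sin(rake) = 101.6 / sin(37.4°) = 167 m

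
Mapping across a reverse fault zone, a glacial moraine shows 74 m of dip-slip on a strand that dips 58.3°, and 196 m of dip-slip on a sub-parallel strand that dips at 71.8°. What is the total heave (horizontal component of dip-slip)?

100 m

heave_A = 74 × cos(58.3°) = 38.88 m
heave_B = 196 × cos(71.8°) = 61.22 m
total = 38.88 + 61.22 = 100 m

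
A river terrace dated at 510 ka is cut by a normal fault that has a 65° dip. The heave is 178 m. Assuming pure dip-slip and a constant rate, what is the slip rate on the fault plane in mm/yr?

dip-slip = heave / cos(dip) = 178 m / cos(65°) = 421.2 m
rate = 421.2 m / 510 ka = 0.000826 m/yr = 0.826 mm/yr

0.826 mm/yr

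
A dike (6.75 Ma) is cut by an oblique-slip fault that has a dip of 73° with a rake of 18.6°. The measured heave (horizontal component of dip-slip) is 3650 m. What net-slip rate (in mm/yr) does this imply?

dip-slip = heave / cos(dip) = 3650 / cos(73°) = 12480 m
net slip = dip-slip / sin(rake) = 12480 / sin(18.6°) = 39140 m
rate = 39140 m / 6.75 Ma = 0.00580 m/yr = 5.80 mm/yr

5.80 mm/yr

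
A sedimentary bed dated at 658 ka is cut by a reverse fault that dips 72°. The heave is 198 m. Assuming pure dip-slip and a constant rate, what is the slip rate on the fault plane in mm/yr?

dip-slip = heave / cos(dip) = 198 m / cos(72°) = 640.7 m
rate = 640.7 m / 658 ka = 0.000974 m/yr = 0.974 mm/yr

0.974 mm/yr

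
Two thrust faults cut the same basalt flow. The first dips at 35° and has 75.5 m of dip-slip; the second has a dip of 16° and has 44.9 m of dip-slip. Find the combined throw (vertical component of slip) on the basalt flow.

55.7 m

throw_A = 75.5 × sin(35°) = 43.31 m
throw_B = 44.9 × sin(16°) = 12.38 m
total = 43.31 + 12.38 = 55.7 m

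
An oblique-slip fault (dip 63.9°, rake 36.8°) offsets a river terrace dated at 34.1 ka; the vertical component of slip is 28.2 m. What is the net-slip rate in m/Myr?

1540 m/Myr

dip-slip = throw / sin(dip) = 28.2 / sin(63.9°) = 31.40 m
net slip = dip-slip / sin(rake) = 31.40 / sin(36.8°) = 52.42 m
rate = 52.42 m / 34.1 ka = 0.00154 m/yr = 1540 m/Myr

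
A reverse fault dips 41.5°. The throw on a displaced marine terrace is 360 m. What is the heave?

heave = throw / tan(dip) = 360 / tan(41.5°) = 407 m

407 m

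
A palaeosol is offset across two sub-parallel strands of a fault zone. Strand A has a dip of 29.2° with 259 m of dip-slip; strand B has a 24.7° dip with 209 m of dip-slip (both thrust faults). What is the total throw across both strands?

214 m

throw_A = 259 × sin(29.2°) = 126.4 m
throw_B = 209 × sin(24.7°) = 87.33 m
total = 126.4 + 87.33 = 214 m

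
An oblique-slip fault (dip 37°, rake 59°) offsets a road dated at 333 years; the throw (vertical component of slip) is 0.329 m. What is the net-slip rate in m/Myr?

1920 m/Myr

dip-slip = throw / sin(dip) = 0.329 / sin(37°) = 0.5467 m
net slip = dip-slip / sin(rake) = 0.5467 / sin(59°) = 0.6378 m
rate = 0.6378 m / 333 years = 0.00192 m/yr = 1920 m/Myr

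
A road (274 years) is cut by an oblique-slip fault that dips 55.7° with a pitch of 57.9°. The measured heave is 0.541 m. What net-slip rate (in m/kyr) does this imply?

4.14 m/kyr

dip-slip = heave / cos(dip) = 0.541 / cos(55.7°) = 0.9600 m
net slip = dip-slip / sin(rake) = 0.9600 / sin(57.9°) = 1.133 m
rate = 1.133 m / 274 years = 0.00414 m/yr = 4.14 m/kyr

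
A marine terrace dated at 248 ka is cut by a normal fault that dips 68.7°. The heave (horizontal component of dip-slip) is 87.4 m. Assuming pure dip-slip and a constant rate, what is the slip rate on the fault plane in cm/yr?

0.0970 cm/yr

dip-slip = heave / cos(dip) = 87.4 m / cos(68.7°) = 240.6 m
rate = 240.6 m / 248 ka = 0.000970 m/yr = 0.0970 cm/yr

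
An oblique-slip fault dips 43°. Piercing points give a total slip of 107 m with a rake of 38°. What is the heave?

48.2 m

dip-slip = net slip × sin(rake) = 107 m × sin(38°) = 65.88 m
heave = dip-slip × cos(dip) = 65.88 × cos(43°) = 48.2 m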